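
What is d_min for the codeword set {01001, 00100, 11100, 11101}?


Comparing all pairs, minimum distance: 1
Can detect 0 errors, correct 0 errors

1


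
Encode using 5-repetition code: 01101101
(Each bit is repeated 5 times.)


Each bit -> 5 copies

0000011111111110000011111111110000011111


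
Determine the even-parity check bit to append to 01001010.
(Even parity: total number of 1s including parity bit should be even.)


Number of 1s in data: 3
Parity bit: 1

1


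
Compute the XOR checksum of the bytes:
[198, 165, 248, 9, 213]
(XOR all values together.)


XOR chain: 198 ^ 165 ^ 248 ^ 9 ^ 213 = 71

71


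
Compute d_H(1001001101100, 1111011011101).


XOR: 0110010110001
Count of 1s: 6

6


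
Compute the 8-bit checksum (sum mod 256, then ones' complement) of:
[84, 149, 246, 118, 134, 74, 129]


Sum = 934 mod 256 = 166
Complement = 89

89


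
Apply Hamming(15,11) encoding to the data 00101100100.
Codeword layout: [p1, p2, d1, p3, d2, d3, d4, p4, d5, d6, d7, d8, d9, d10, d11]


Parity bits: p1=0, p2=0, p3=0, p4=1

000001011100100


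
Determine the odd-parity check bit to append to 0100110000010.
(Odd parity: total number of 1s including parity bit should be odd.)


Number of 1s in data: 4
Parity bit: 1

1


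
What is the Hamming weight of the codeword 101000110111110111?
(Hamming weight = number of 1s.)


Counting 1s in 101000110111110111

12


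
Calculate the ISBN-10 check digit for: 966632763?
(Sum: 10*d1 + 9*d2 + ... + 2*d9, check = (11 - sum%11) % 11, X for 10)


Weighted sum: 314
314 mod 11 = 6

Check digit: 5


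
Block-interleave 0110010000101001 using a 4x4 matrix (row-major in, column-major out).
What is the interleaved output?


Matrix:
  0110
  0100
  0010
  1001
Read columns: 0001110010100001

0001110010100001


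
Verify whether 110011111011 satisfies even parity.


Number of 1s: 9

No, parity error (9 ones)


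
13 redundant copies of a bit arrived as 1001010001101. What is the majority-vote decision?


Ones: 6 out of 13
Threshold: 7

0 (6/13 voted 1)


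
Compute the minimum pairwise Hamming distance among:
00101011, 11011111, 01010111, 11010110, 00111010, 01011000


Comparing all pairs, minimum distance: 2
Can detect 1 errors, correct 0 errors

2


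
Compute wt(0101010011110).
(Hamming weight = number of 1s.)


Counting 1s in 0101010011110

7


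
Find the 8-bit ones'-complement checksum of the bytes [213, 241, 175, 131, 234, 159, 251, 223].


Sum = 1627 mod 256 = 91
Complement = 164

164


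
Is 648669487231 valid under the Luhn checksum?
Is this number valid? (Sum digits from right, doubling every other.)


Luhn sum = 62
62 mod 10 = 2

Invalid (Luhn sum mod 10 = 2)


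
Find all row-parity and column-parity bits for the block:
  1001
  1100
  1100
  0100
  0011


Row parities: 00010
Column parities: 1110

Row P: 00010, Col P: 1110, Corner: 1


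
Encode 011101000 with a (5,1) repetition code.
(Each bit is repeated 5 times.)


Each bit -> 5 copies

000001111111111111110000011111000000000000000


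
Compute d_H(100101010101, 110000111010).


XOR: 010101101111
Count of 1s: 8

8


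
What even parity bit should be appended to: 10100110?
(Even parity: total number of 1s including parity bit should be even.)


Number of 1s in data: 4
Parity bit: 0

0


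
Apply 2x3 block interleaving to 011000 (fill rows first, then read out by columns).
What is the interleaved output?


Matrix:
  011
  000
Read columns: 001010

001010


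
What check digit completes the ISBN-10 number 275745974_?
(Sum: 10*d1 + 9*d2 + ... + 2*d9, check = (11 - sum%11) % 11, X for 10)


Weighted sum: 286
286 mod 11 = 0

Check digit: 0


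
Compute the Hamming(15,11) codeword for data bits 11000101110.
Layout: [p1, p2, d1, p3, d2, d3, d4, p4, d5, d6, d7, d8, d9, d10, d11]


Parity bits: p1=1, p2=1, p3=0, p4=0

111010000101110


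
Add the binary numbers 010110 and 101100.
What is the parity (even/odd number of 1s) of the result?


010110 = 22
101100 = 44
Sum = 66 = 1000010
1s count = 2

even parity (2 ones in 1000010)


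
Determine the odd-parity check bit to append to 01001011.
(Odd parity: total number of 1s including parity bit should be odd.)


Number of 1s in data: 4
Parity bit: 1

1


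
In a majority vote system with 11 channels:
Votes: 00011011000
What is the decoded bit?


Ones: 4 out of 11
Threshold: 6

0 (4/11 voted 1)


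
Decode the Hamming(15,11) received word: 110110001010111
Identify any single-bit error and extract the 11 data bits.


Syndrome = 12: error at position 12

Data: 01001011111 (corrected bit 12)


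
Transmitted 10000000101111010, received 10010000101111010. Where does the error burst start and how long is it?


XOR: 00010000000000000

Burst at position 3, length 1


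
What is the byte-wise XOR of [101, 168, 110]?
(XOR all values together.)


XOR chain: 101 ^ 168 ^ 110 = 163

163


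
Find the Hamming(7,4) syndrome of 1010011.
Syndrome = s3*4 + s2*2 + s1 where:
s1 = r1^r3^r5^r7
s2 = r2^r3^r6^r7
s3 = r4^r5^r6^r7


s1=1, s2=1, s3=0

Syndrome = 3 (error at position 3)


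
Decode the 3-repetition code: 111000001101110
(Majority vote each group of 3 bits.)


Groups: 111, 000, 001, 101, 110
Majority votes: 10011

10011


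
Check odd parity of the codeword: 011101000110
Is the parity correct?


Number of 1s: 6

No, parity error (6 ones)


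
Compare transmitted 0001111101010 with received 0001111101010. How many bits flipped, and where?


XOR: 0000000000000

0 errors (received matches sent)


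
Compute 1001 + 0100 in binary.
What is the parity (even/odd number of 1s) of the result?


1001 = 9
0100 = 4
Sum = 13 = 1101
1s count = 3

odd parity (3 ones in 1101)


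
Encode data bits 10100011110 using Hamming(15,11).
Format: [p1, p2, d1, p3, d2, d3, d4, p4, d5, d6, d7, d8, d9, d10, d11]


Parity bits: p1=1, p2=0, p3=0, p4=0

101001000011110


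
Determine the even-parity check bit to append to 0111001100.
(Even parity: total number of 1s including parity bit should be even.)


Number of 1s in data: 5
Parity bit: 1

1


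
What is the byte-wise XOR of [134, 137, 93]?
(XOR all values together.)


XOR chain: 134 ^ 137 ^ 93 = 82

82


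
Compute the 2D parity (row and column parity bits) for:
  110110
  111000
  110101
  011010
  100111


Row parities: 01010
Column parities: 000110

Row P: 01010, Col P: 000110, Corner: 0


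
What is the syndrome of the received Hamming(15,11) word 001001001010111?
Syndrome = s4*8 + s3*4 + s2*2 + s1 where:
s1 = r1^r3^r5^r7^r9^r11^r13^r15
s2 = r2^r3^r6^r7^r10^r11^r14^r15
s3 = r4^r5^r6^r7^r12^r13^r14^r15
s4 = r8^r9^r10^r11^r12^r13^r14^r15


s1=1, s2=1, s3=0, s4=1

Syndrome = 11 (error at position 11)


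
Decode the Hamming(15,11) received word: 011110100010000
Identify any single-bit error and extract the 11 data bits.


Syndrome = 12: error at position 12

Data: 11010011000 (corrected bit 12)


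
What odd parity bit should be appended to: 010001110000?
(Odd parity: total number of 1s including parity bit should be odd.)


Number of 1s in data: 4
Parity bit: 1

1


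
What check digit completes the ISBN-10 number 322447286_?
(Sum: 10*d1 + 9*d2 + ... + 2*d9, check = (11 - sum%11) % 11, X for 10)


Weighted sum: 195
195 mod 11 = 8

Check digit: 3


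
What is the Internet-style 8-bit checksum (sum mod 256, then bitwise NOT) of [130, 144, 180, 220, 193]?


Sum = 867 mod 256 = 99
Complement = 156

156


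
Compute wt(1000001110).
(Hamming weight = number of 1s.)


Counting 1s in 1000001110

4


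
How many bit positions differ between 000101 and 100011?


XOR: 100110
Count of 1s: 3

3


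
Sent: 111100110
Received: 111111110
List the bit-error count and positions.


XOR: 000011000

2 error(s) at position(s): 4, 5


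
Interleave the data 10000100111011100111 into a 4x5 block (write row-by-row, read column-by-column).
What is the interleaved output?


Matrix:
  10000
  10011
  10111
  00111
Read columns: 11100000001101110111

11100000001101110111


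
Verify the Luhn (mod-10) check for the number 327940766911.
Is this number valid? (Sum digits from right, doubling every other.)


Luhn sum = 56
56 mod 10 = 6

Invalid (Luhn sum mod 10 = 6)


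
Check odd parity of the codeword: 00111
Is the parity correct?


Number of 1s: 3

Yes, parity is correct (3 ones)


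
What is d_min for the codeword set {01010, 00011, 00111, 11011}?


Comparing all pairs, minimum distance: 1
Can detect 0 errors, correct 0 errors

1


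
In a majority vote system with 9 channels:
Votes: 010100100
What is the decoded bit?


Ones: 3 out of 9
Threshold: 5

0 (3/9 voted 1)


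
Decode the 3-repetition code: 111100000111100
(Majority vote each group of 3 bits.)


Groups: 111, 100, 000, 111, 100
Majority votes: 10010

10010


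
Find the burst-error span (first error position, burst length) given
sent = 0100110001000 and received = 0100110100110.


XOR: 0000000101110

Burst at position 7, length 5


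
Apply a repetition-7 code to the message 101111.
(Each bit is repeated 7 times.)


Each bit -> 7 copies

111111100000001111111111111111111111111111


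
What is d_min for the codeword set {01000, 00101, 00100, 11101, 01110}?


Comparing all pairs, minimum distance: 1
Can detect 0 errors, correct 0 errors

1


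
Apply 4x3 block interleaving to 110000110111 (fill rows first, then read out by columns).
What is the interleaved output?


Matrix:
  110
  000
  110
  111
Read columns: 101110110001

101110110001


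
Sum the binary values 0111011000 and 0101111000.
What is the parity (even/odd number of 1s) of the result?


0111011000 = 472
0101111000 = 376
Sum = 848 = 1101010000
1s count = 4

even parity (4 ones in 1101010000)


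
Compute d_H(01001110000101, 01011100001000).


XOR: 00010010001101
Count of 1s: 5

5


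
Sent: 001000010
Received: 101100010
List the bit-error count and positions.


XOR: 100100000

2 error(s) at position(s): 0, 3


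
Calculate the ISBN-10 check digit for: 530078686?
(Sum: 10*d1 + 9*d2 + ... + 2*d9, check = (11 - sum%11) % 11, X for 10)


Weighted sum: 219
219 mod 11 = 10

Check digit: 1


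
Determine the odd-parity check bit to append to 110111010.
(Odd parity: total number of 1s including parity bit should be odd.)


Number of 1s in data: 6
Parity bit: 1

1


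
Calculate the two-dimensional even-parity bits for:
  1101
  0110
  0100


Row parities: 101
Column parities: 1111

Row P: 101, Col P: 1111, Corner: 0


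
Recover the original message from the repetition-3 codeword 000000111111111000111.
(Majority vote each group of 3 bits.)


Groups: 000, 000, 111, 111, 111, 000, 111
Majority votes: 0011101

0011101


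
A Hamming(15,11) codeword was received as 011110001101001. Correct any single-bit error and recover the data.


Syndrome = 0: no error detected

Data: 11001101001 (no errors)


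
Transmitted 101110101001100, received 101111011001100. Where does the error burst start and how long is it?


XOR: 000001110000000

Burst at position 5, length 3


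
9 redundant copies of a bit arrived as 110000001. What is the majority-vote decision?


Ones: 3 out of 9
Threshold: 5

0 (3/9 voted 1)


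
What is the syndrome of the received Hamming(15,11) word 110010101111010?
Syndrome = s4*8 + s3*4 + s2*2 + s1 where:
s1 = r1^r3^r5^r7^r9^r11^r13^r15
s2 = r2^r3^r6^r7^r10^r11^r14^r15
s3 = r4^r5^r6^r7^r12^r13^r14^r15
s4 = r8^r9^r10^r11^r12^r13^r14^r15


s1=1, s2=1, s3=0, s4=1

Syndrome = 11 (error at position 11)


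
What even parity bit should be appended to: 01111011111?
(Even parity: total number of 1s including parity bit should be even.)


Number of 1s in data: 9
Parity bit: 1

1


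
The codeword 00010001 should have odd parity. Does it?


Number of 1s: 2

No, parity error (2 ones)


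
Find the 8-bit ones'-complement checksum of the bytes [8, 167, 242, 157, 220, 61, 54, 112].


Sum = 1021 mod 256 = 253
Complement = 2

2


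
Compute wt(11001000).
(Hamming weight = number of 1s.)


Counting 1s in 11001000

3


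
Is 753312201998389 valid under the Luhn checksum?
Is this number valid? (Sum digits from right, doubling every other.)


Luhn sum = 69
69 mod 10 = 9

Invalid (Luhn sum mod 10 = 9)


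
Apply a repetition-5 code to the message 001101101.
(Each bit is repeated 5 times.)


Each bit -> 5 copies

000000000011111111110000011111111110000011111


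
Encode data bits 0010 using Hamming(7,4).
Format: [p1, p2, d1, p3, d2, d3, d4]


Parity bits: p1=0, p2=1, p3=1

0101010


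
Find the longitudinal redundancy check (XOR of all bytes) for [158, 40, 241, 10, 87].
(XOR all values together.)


XOR chain: 158 ^ 40 ^ 241 ^ 10 ^ 87 = 26

26


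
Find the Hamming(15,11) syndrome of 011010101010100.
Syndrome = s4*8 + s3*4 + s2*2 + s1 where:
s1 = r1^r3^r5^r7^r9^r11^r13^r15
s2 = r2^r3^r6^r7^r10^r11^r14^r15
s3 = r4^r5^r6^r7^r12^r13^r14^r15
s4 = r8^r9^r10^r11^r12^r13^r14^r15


s1=0, s2=0, s3=1, s4=1

Syndrome = 12 (error at position 12)


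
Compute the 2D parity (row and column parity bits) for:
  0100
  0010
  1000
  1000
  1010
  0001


Row parities: 111101
Column parities: 1101

Row P: 111101, Col P: 1101, Corner: 1


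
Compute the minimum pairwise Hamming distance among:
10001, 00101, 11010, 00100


Comparing all pairs, minimum distance: 1
Can detect 0 errors, correct 0 errors

1


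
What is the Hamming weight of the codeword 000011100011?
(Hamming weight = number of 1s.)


Counting 1s in 000011100011

5


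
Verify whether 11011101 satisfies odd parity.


Number of 1s: 6

No, parity error (6 ones)


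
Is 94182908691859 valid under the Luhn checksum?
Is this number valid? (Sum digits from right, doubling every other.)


Luhn sum = 76
76 mod 10 = 6

Invalid (Luhn sum mod 10 = 6)


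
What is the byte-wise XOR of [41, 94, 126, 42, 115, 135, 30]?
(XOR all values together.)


XOR chain: 41 ^ 94 ^ 126 ^ 42 ^ 115 ^ 135 ^ 30 = 201

201


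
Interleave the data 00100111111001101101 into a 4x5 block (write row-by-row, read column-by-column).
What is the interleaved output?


Matrix:
  00100
  11111
  10011
  01101
Read columns: 01100101110101100111

01100101110101100111


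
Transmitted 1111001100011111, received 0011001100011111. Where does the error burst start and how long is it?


XOR: 1100000000000000

Burst at position 0, length 2


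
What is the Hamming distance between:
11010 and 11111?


XOR: 00101
Count of 1s: 2

2


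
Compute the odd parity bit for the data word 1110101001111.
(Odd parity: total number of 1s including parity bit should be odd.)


Number of 1s in data: 9
Parity bit: 0

0


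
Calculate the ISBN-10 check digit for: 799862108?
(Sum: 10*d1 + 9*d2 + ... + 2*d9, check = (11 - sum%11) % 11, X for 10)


Weighted sum: 345
345 mod 11 = 4

Check digit: 7


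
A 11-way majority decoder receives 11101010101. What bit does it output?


Ones: 7 out of 11
Threshold: 6

1 (7/11 voted 1)


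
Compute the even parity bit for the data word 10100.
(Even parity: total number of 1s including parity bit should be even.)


Number of 1s in data: 2
Parity bit: 0

0


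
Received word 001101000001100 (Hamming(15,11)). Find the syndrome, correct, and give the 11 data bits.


Syndrome = 0: no error detected

Data: 10100001100 (no errors)


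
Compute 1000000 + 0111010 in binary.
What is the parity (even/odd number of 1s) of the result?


1000000 = 64
0111010 = 58
Sum = 122 = 1111010
1s count = 5

odd parity (5 ones in 1111010)


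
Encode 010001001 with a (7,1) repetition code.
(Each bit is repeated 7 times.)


Each bit -> 7 copies

000000011111110000000000000000000001111111000000000000001111111


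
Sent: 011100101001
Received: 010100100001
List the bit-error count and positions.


XOR: 001000001000

2 error(s) at position(s): 2, 8


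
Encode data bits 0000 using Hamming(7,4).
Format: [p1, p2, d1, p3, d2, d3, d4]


Parity bits: p1=0, p2=0, p3=0

0000000


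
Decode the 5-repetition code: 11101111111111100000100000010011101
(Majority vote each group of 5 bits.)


Groups: 11101, 11111, 11111, 00000, 10000, 00100, 11101
Majority votes: 1110001

1110001


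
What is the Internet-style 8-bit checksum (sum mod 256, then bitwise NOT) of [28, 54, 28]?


Sum = 110 mod 256 = 110
Complement = 145

145


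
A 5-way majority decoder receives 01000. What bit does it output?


Ones: 1 out of 5
Threshold: 3

0 (1/5 voted 1)


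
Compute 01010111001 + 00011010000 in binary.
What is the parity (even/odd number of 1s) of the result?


01010111001 = 697
00011010000 = 208
Sum = 905 = 1110001001
1s count = 5

odd parity (5 ones in 1110001001)


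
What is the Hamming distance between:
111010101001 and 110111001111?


XOR: 001101100110
Count of 1s: 6

6


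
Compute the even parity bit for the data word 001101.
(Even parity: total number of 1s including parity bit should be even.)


Number of 1s in data: 3
Parity bit: 1

1


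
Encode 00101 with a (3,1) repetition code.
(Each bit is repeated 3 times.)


Each bit -> 3 copies

000000111000111


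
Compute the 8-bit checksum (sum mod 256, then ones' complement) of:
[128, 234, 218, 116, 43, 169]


Sum = 908 mod 256 = 140
Complement = 115

115


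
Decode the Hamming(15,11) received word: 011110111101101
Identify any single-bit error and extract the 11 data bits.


Syndrome = 2: error at position 2

Data: 11011101101 (corrected bit 2)


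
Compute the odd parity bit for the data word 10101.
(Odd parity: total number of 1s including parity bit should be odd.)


Number of 1s in data: 3
Parity bit: 0

0


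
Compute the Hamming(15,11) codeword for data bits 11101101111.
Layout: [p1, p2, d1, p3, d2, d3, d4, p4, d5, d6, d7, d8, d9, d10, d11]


Parity bits: p1=1, p2=1, p3=0, p4=0

111011001101111


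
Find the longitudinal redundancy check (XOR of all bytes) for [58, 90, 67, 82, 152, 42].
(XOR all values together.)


XOR chain: 58 ^ 90 ^ 67 ^ 82 ^ 152 ^ 42 = 195

195


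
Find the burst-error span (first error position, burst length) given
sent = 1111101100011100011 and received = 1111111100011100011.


XOR: 0000010000000000000

Burst at position 5, length 1


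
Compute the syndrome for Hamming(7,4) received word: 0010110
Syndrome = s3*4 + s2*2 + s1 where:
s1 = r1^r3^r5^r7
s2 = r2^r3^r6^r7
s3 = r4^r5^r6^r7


s1=0, s2=0, s3=0

Syndrome = 0 (no error)


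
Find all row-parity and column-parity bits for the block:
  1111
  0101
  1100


Row parities: 000
Column parities: 0110

Row P: 000, Col P: 0110, Corner: 0


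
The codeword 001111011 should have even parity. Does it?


Number of 1s: 6

Yes, parity is correct (6 ones)


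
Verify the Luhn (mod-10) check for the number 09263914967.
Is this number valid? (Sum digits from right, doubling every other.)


Luhn sum = 54
54 mod 10 = 4

Invalid (Luhn sum mod 10 = 4)


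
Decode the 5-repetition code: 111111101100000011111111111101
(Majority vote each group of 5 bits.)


Groups: 11111, 11011, 00000, 01111, 11111, 11101
Majority votes: 110111

110111


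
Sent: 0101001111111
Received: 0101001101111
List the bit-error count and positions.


XOR: 0000000010000

1 error(s) at position(s): 8


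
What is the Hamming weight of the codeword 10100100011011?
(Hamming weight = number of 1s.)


Counting 1s in 10100100011011

7


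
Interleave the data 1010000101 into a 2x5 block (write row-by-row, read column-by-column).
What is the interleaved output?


Matrix:
  10100
  00101
Read columns: 1000110001

1000110001


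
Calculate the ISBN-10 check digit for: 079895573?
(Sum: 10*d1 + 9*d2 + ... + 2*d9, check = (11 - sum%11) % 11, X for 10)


Weighted sum: 317
317 mod 11 = 9

Check digit: 2


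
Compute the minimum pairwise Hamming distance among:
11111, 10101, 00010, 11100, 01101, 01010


Comparing all pairs, minimum distance: 1
Can detect 0 errors, correct 0 errors

1


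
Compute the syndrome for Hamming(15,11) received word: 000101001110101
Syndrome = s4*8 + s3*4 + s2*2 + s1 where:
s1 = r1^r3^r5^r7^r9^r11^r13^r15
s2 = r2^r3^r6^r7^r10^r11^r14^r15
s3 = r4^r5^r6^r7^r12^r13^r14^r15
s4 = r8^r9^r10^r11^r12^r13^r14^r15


s1=0, s2=0, s3=0, s4=1

Syndrome = 8 (error at position 8)


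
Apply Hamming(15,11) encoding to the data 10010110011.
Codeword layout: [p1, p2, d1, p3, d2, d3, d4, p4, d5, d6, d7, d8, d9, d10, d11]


Parity bits: p1=0, p2=0, p3=1, p4=0

001100100110011


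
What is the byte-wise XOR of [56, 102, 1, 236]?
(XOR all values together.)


XOR chain: 56 ^ 102 ^ 1 ^ 236 = 179

179


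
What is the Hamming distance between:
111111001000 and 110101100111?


XOR: 001010101111
Count of 1s: 7

7


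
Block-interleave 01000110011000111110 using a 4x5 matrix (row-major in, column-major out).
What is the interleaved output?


Matrix:
  01000
  11001
  10001
  11110
Read columns: 01111101000100010110

01111101000100010110


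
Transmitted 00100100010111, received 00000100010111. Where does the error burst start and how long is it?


XOR: 00100000000000

Burst at position 2, length 1


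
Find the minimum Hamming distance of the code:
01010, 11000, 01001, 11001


Comparing all pairs, minimum distance: 1
Can detect 0 errors, correct 0 errors

1


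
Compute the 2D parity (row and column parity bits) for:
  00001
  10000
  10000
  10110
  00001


Row parities: 11111
Column parities: 10110

Row P: 11111, Col P: 10110, Corner: 1


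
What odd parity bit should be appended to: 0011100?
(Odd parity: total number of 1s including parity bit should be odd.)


Number of 1s in data: 3
Parity bit: 0

0


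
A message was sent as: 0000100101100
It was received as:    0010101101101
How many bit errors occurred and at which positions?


XOR: 0010001000001

3 error(s) at position(s): 2, 6, 12


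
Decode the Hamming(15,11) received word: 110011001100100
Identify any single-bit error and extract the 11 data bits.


Syndrome = 14: error at position 14

Data: 01101100110 (corrected bit 14)


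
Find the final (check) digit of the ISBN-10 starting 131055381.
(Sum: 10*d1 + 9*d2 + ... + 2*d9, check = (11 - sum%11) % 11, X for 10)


Weighted sum: 138
138 mod 11 = 6

Check digit: 5


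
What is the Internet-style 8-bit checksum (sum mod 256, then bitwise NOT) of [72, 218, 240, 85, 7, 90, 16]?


Sum = 728 mod 256 = 216
Complement = 39

39


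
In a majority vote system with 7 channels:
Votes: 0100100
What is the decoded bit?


Ones: 2 out of 7
Threshold: 4

0 (2/7 voted 1)


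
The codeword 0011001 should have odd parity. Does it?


Number of 1s: 3

Yes, parity is correct (3 ones)


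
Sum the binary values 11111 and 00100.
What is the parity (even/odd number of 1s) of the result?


11111 = 31
00100 = 4
Sum = 35 = 100011
1s count = 3

odd parity (3 ones in 100011)


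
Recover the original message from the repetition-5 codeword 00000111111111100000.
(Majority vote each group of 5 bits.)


Groups: 00000, 11111, 11111, 00000
Majority votes: 0110

0110


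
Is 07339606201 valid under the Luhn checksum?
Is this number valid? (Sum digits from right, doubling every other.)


Luhn sum = 32
32 mod 10 = 2

Invalid (Luhn sum mod 10 = 2)


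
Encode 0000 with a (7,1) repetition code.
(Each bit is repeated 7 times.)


Each bit -> 7 copies

0000000000000000000000000000


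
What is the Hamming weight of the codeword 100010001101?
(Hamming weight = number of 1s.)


Counting 1s in 100010001101

5


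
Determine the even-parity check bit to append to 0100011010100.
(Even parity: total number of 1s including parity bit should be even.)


Number of 1s in data: 5
Parity bit: 1

1


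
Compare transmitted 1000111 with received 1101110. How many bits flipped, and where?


XOR: 0101001

3 error(s) at position(s): 1, 3, 6


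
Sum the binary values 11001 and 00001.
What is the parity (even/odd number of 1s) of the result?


11001 = 25
00001 = 1
Sum = 26 = 11010
1s count = 3

odd parity (3 ones in 11010)


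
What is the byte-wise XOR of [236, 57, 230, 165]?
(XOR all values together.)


XOR chain: 236 ^ 57 ^ 230 ^ 165 = 150

150


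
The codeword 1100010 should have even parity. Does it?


Number of 1s: 3

No, parity error (3 ones)


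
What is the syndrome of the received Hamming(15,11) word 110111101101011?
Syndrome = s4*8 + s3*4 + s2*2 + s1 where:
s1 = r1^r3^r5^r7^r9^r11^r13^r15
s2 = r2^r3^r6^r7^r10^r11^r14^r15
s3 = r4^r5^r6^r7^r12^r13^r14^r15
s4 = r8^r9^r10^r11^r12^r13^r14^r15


s1=1, s2=0, s3=1, s4=1

Syndrome = 13 (error at position 13)


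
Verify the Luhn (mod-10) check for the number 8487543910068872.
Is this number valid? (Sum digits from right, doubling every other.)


Luhn sum = 75
75 mod 10 = 5

Invalid (Luhn sum mod 10 = 5)


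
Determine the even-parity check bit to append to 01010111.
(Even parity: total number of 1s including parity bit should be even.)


Number of 1s in data: 5
Parity bit: 1

1


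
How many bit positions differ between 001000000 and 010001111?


XOR: 011001111
Count of 1s: 6

6


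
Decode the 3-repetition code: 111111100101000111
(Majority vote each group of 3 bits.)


Groups: 111, 111, 100, 101, 000, 111
Majority votes: 110101

110101


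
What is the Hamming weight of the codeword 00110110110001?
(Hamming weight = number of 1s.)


Counting 1s in 00110110110001

7


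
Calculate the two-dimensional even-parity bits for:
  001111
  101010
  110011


Row parities: 010
Column parities: 010110

Row P: 010, Col P: 010110, Corner: 1


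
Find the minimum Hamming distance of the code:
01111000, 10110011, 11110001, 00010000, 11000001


Comparing all pairs, minimum distance: 2
Can detect 1 errors, correct 0 errors

2


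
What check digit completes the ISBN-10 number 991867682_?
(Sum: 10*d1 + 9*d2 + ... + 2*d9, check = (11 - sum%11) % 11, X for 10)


Weighted sum: 358
358 mod 11 = 6

Check digit: 5


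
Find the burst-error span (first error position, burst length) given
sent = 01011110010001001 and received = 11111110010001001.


XOR: 10100000000000000

Burst at position 0, length 3


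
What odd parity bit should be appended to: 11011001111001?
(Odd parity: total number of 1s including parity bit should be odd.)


Number of 1s in data: 9
Parity bit: 0

0


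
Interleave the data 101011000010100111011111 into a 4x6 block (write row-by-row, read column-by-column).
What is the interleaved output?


Matrix:
  101011
  000010
  100111
  011111
Read columns: 101000011001001111111011

101000011001001111111011


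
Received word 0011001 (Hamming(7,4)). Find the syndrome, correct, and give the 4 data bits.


Syndrome = 0: no error detected

Data: 1001 (no errors)


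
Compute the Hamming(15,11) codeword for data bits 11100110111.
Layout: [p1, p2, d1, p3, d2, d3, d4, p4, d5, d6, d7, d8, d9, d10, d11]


Parity bits: p1=1, p2=0, p3=1, p4=1

101111010110111


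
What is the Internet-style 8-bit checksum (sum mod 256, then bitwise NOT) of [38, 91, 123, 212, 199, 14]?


Sum = 677 mod 256 = 165
Complement = 90

90


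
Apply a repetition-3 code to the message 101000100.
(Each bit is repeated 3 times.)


Each bit -> 3 copies

111000111000000000111000000


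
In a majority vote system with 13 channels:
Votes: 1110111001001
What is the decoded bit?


Ones: 8 out of 13
Threshold: 7

1 (8/13 voted 1)


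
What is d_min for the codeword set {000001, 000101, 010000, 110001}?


Comparing all pairs, minimum distance: 1
Can detect 0 errors, correct 0 errors

1


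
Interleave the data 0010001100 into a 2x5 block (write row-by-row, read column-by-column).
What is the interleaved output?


Matrix:
  00100
  01100
Read columns: 0001110000

0001110000


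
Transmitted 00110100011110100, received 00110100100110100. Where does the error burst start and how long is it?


XOR: 00000000111000000

Burst at position 8, length 3


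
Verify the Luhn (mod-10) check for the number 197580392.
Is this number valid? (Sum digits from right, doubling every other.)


Luhn sum = 40
40 mod 10 = 0

Valid (Luhn sum mod 10 = 0)


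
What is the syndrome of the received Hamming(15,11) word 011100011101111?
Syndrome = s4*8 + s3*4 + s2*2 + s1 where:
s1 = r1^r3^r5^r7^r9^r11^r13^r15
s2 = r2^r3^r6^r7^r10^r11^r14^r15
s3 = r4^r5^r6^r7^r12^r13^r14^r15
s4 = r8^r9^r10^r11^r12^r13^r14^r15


s1=0, s2=1, s3=1, s4=1

Syndrome = 14 (error at position 14)


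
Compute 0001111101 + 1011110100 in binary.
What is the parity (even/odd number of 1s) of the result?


0001111101 = 125
1011110100 = 756
Sum = 881 = 1101110001
1s count = 6

even parity (6 ones in 1101110001)


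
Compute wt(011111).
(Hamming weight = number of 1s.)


Counting 1s in 011111

5


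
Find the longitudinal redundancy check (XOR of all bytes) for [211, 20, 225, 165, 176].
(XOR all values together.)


XOR chain: 211 ^ 20 ^ 225 ^ 165 ^ 176 = 51

51


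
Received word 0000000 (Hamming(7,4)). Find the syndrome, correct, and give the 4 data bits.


Syndrome = 0: no error detected

Data: 0000 (no errors)


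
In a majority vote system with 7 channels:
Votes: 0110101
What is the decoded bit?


Ones: 4 out of 7
Threshold: 4

1 (4/7 voted 1)


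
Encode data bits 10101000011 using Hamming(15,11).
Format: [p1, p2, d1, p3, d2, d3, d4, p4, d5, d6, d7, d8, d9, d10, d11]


Parity bits: p1=1, p2=0, p3=1, p4=1

101101011000011


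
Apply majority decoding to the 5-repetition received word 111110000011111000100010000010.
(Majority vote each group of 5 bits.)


Groups: 11111, 00000, 11111, 00010, 00100, 00010
Majority votes: 101000

101000


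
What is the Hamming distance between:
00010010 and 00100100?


XOR: 00110110
Count of 1s: 4

4


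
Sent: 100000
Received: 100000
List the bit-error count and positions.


XOR: 000000

0 errors (received matches sent)


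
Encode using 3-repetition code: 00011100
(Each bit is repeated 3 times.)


Each bit -> 3 copies

000000000111111111000000


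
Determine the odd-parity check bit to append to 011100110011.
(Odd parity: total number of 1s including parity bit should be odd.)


Number of 1s in data: 7
Parity bit: 0

0


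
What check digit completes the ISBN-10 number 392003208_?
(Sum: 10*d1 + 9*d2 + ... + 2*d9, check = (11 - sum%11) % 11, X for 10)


Weighted sum: 166
166 mod 11 = 1

Check digit: X


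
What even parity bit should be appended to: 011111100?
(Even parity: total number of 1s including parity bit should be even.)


Number of 1s in data: 6
Parity bit: 0

0


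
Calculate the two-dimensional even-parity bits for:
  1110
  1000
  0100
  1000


Row parities: 1111
Column parities: 1010

Row P: 1111, Col P: 1010, Corner: 0


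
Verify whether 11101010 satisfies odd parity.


Number of 1s: 5

Yes, parity is correct (5 ones)


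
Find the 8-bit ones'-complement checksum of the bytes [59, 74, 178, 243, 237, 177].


Sum = 968 mod 256 = 200
Complement = 55

55


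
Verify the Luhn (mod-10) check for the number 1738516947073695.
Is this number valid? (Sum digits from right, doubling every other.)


Luhn sum = 85
85 mod 10 = 5

Invalid (Luhn sum mod 10 = 5)


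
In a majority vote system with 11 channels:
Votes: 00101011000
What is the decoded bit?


Ones: 4 out of 11
Threshold: 6

0 (4/11 voted 1)


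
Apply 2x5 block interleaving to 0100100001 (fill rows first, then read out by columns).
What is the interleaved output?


Matrix:
  01001
  00001
Read columns: 0010000011

0010000011


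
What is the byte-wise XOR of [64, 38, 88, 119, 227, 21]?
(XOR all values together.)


XOR chain: 64 ^ 38 ^ 88 ^ 119 ^ 227 ^ 21 = 191

191


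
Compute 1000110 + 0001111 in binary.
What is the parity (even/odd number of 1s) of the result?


1000110 = 70
0001111 = 15
Sum = 85 = 1010101
1s count = 4

even parity (4 ones in 1010101)


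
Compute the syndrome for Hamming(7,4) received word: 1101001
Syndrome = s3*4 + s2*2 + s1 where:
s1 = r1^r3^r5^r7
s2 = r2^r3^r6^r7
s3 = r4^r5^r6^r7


s1=0, s2=0, s3=0

Syndrome = 0 (no error)


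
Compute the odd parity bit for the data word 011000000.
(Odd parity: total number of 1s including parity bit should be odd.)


Number of 1s in data: 2
Parity bit: 1

1


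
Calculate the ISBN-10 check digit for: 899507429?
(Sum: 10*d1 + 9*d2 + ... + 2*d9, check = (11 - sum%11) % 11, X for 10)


Weighted sum: 343
343 mod 11 = 2

Check digit: 9


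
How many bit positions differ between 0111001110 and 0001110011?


XOR: 0110111101
Count of 1s: 7

7


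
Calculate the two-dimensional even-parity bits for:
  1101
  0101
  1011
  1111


Row parities: 1010
Column parities: 1100

Row P: 1010, Col P: 1100, Corner: 0


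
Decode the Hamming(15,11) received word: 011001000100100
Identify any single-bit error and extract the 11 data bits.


Syndrome = 0: no error detected

Data: 10100100100 (no errors)


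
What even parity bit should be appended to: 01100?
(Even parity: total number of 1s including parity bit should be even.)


Number of 1s in data: 2
Parity bit: 0

0


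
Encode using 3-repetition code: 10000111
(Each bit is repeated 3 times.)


Each bit -> 3 copies

111000000000000111111111


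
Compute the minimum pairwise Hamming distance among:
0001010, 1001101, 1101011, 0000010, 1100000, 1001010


Comparing all pairs, minimum distance: 1
Can detect 0 errors, correct 0 errors

1


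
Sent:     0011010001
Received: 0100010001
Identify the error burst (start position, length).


XOR: 0111000000

Burst at position 1, length 3


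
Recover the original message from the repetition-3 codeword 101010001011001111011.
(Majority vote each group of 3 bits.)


Groups: 101, 010, 001, 011, 001, 111, 011
Majority votes: 1001011

1001011


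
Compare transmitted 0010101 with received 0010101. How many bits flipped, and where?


XOR: 0000000

0 errors (received matches sent)


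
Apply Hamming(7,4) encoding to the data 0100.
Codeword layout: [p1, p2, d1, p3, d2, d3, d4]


Parity bits: p1=1, p2=0, p3=1

1001100


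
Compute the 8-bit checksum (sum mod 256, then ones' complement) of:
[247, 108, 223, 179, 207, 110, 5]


Sum = 1079 mod 256 = 55
Complement = 200

200


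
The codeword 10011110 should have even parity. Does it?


Number of 1s: 5

No, parity error (5 ones)


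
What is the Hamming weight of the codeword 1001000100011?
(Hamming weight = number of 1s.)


Counting 1s in 1001000100011

5


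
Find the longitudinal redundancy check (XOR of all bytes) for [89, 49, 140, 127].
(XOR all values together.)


XOR chain: 89 ^ 49 ^ 140 ^ 127 = 155

155


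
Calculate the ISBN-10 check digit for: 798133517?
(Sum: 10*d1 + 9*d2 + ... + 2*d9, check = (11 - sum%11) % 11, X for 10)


Weighted sum: 292
292 mod 11 = 6

Check digit: 5


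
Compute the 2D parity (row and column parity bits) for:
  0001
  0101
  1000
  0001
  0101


Row parities: 10110
Column parities: 1000

Row P: 10110, Col P: 1000, Corner: 1


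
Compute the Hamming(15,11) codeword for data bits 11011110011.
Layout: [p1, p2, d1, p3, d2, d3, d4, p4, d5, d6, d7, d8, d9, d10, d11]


Parity bits: p1=0, p2=0, p3=0, p4=1

001010111110011


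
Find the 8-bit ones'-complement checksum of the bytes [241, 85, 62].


Sum = 388 mod 256 = 132
Complement = 123

123


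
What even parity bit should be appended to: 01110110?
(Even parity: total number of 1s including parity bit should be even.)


Number of 1s in data: 5
Parity bit: 1

1


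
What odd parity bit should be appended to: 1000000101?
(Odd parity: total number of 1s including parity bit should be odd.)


Number of 1s in data: 3
Parity bit: 0

0


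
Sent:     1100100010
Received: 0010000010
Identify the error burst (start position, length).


XOR: 1110100000

Burst at position 0, length 5


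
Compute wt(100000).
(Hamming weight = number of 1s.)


Counting 1s in 100000

1


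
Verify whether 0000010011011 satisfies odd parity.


Number of 1s: 5

Yes, parity is correct (5 ones)


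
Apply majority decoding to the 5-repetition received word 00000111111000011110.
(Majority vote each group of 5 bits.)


Groups: 00000, 11111, 10000, 11110
Majority votes: 0101

0101


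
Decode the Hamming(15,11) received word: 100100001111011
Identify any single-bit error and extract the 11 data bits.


Syndrome = 0: no error detected

Data: 00001111011 (no errors)


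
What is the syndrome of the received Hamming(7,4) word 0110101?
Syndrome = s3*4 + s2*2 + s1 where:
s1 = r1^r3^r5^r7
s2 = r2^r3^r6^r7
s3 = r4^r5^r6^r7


s1=1, s2=1, s3=0

Syndrome = 3 (error at position 3)


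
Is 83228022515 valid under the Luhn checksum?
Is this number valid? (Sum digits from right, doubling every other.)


Luhn sum = 46
46 mod 10 = 6

Invalid (Luhn sum mod 10 = 6)


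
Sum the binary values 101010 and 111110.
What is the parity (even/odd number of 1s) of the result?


101010 = 42
111110 = 62
Sum = 104 = 1101000
1s count = 3

odd parity (3 ones in 1101000)


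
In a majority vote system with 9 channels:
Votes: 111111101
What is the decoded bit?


Ones: 8 out of 9
Threshold: 5

1 (8/9 voted 1)


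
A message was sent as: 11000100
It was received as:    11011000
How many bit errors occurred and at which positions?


XOR: 00011100

3 error(s) at position(s): 3, 4, 5


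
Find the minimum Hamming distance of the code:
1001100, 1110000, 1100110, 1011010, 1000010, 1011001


Comparing all pairs, minimum distance: 2
Can detect 1 errors, correct 0 errors

2


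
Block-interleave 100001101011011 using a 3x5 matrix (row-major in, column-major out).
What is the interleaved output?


Matrix:
  10000
  11010
  11011
Read columns: 111011000011001

111011000011001


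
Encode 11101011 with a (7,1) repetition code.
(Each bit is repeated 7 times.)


Each bit -> 7 copies

11111111111111111111100000001111111000000011111111111111


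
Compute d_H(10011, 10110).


XOR: 00101
Count of 1s: 2

2


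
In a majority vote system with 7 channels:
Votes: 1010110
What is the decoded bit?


Ones: 4 out of 7
Threshold: 4

1 (4/7 voted 1)


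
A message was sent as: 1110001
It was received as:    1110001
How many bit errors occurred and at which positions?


XOR: 0000000

0 errors (received matches sent)


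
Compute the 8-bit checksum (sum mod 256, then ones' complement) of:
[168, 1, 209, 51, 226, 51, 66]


Sum = 772 mod 256 = 4
Complement = 251

251


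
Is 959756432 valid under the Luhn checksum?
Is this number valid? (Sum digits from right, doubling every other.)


Luhn sum = 44
44 mod 10 = 4

Invalid (Luhn sum mod 10 = 4)


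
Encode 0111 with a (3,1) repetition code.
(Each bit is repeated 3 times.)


Each bit -> 3 copies

000111111111


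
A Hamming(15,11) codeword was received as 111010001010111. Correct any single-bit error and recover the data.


Syndrome = 11: error at position 11

Data: 11001000111 (corrected bit 11)


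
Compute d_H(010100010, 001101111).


XOR: 011001101
Count of 1s: 5

5


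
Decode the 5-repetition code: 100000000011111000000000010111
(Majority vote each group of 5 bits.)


Groups: 10000, 00000, 11111, 00000, 00000, 10111
Majority votes: 001001

001001
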